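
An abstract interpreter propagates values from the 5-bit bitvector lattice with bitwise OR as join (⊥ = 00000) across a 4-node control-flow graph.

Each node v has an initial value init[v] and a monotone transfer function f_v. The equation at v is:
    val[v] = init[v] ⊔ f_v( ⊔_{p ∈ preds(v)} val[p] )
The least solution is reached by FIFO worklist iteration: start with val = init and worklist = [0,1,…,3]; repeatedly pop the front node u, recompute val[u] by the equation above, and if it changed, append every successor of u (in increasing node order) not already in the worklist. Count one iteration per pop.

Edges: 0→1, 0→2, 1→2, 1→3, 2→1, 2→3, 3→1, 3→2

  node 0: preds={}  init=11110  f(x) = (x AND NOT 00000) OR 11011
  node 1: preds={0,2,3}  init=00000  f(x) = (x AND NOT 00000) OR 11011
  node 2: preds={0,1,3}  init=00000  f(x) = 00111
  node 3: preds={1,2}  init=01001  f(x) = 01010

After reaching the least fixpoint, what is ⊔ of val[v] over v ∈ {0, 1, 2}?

11111

Worklist (6 pops):
  #1 pop 0: in=00000 → 11111 (was 11110); enqueue []
  #2 pop 1: in=11111 → 11111 (was 00000); enqueue []
  #3 pop 2: in=11111 → 00111 (was 00000); enqueue [1]
  #4 pop 3: in=11111 → 01011 (was 01001); enqueue [2]
  #5 pop 1: in=11111 → 11111 (no change)
  #6 pop 2: in=11111 → 00111 (no change)

Fixpoint:
  val[0] = 11111
  val[1] = 11111
  val[2] = 00111
  val[3] = 01011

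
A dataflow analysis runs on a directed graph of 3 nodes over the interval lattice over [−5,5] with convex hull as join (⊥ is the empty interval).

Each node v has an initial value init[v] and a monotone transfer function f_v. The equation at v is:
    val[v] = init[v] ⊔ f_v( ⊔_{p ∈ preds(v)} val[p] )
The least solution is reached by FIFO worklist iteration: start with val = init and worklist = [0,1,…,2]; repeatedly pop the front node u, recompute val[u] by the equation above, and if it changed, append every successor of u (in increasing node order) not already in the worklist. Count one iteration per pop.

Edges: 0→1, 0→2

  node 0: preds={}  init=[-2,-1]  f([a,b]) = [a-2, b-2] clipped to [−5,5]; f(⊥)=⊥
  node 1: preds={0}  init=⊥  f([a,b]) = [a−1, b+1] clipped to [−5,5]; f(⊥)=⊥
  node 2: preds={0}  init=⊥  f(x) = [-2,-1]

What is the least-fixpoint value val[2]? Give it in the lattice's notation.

Trace (3 dequeues):
  [1] u=0 | in ⊥ | out [-2,-1] | ==
  [2] u=1 | in [-2,-1] | out [-3,0] | prev ⊥ | push {}
  [3] u=2 | in [-2,-1] | out [-2,-1] | prev ⊥ | push {}

Converged values:
  [0] [-2,-1]
  [1] [-3,0]
  [2] [-2,-1]

[-2,-1]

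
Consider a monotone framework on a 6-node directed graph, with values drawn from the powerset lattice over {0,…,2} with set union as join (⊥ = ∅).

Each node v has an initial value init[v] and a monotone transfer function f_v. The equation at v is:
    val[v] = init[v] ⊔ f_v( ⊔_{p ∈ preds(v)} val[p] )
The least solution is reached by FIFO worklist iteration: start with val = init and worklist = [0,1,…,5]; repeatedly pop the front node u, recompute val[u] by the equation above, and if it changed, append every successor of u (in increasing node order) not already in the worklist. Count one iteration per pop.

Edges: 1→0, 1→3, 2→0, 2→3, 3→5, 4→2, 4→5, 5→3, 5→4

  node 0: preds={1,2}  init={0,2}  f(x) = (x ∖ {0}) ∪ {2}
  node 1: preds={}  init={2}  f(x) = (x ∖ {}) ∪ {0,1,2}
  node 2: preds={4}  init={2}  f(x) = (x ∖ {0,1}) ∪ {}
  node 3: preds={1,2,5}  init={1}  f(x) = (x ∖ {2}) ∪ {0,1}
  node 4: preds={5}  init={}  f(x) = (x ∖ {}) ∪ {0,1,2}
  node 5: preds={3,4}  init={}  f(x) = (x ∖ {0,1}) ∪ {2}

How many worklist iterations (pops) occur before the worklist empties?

Iteration log — 10 steps:
  step 1. node 0  ⊔preds={2}  new={0,2}  stable
  step 2. node 1  ⊔preds={}  new={0,1,2}  old={2}  +wl: 0
  step 3. node 2  ⊔preds={}  new={2}  stable
  step 4. node 3  ⊔preds={0,1,2}  new={0,1}  old={1}  +wl: 
  step 5. node 4  ⊔preds={}  new={0,1,2}  old={}  +wl: 2
  step 6. node 5  ⊔preds={0,1,2}  new={2}  old={}  +wl: 3,4
  step 7. node 0  ⊔preds={0,1,2}  new={0,1,2}  old={0,2}  +wl: 
  step 8. node 2  ⊔preds={0,1,2}  new={2}  stable
  step 9. node 3  ⊔preds={0,1,2}  new={0,1}  stable
  step 10. node 4  ⊔preds={2}  new={0,1,2}  stable

Least fixpoint reached:
  node 0: {0,1,2}
  node 1: {0,1,2}
  node 2: {2}
  node 3: {0,1}
  node 4: {0,1,2}
  node 5: {2}

10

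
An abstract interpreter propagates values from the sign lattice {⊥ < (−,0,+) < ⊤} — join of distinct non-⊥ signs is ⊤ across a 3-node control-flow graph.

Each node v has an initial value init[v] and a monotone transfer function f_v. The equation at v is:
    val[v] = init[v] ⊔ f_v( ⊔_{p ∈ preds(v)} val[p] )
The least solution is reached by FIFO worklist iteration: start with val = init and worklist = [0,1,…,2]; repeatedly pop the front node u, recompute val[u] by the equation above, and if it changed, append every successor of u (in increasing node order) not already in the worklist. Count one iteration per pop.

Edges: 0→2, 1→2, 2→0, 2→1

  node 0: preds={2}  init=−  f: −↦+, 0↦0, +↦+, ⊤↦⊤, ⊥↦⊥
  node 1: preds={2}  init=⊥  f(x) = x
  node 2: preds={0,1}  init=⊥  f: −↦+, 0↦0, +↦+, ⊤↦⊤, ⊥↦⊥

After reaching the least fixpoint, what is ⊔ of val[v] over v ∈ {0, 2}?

⊤

Worklist (9 pops):
  #1 pop 0: in=⊥ → − (no change)
  #2 pop 1: in=⊥ → ⊥ (no change)
  #3 pop 2: in=− → + (was ⊥); enqueue [0,1]
  #4 pop 0: in=+ → ⊤ (was −); enqueue [2]
  #5 pop 1: in=+ → + (was ⊥); enqueue []
  #6 pop 2: in=⊤ → ⊤ (was +); enqueue [0,1]
  #7 pop 0: in=⊤ → ⊤ (no change)
  #8 pop 1: in=⊤ → ⊤ (was +); enqueue [2]
  #9 pop 2: in=⊤ → ⊤ (no change)

Fixpoint:
  val[0] = ⊤
  val[1] = ⊤
  val[2] = ⊤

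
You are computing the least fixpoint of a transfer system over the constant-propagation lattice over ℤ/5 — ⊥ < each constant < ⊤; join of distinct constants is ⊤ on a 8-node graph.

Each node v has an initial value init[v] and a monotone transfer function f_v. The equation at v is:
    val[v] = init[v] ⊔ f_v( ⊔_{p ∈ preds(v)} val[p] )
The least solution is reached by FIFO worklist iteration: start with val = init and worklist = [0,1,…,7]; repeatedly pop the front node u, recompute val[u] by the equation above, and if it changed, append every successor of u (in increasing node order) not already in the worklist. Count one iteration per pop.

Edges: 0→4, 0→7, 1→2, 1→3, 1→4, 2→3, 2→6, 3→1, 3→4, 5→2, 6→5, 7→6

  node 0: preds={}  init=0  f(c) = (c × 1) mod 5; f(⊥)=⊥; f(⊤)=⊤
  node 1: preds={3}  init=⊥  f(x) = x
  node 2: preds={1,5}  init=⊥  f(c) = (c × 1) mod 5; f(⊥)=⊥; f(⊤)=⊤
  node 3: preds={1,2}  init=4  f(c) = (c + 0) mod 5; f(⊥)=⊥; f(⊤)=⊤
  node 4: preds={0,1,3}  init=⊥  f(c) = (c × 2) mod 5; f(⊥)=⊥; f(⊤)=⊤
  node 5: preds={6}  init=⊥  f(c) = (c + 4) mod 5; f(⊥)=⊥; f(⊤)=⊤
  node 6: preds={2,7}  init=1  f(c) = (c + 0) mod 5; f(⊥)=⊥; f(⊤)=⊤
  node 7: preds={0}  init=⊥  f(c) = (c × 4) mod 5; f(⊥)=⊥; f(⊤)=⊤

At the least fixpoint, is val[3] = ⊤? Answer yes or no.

Trace (17 dequeues):
  [1] u=0 | in ⊥ | out 0 | ==
  [2] u=1 | in 4 | out 4 | prev ⊥ | push {}
  [3] u=2 | in 4 | out 4 | prev ⊥ | push {}
  [4] u=3 | in 4 | out 4 | ==
  [5] u=4 | in ⊤ | out ⊤ | prev ⊥ | push {}
  [6] u=5 | in 1 | out 0 | prev ⊥ | push {2}
  [7] u=6 | in 4 | out ⊤ | prev 1 | push {5}
  [8] u=7 | in 0 | out 0 | prev ⊥ | push {6}
  [9] u=2 | in ⊤ | out ⊤ | prev 4 | push {3}
  [10] u=5 | in ⊤ | out ⊤ | prev 0 | push {2}
  [11] u=6 | in ⊤ | out ⊤ | ==
  [12] u=3 | in ⊤ | out ⊤ | prev 4 | push {1,4}
  [13] u=2 | in ⊤ | out ⊤ | ==
  [14] u=1 | in ⊤ | out ⊤ | prev 4 | push {2,3}
  [15] u=4 | in ⊤ | out ⊤ | ==
  [16] u=2 | in ⊤ | out ⊤ | ==
  [17] u=3 | in ⊤ | out ⊤ | ==

Converged values:
  [0] 0
  [1] ⊤
  [2] ⊤
  [3] ⊤
  [4] ⊤
  [5] ⊤
  [6] ⊤
  [7] 0

yes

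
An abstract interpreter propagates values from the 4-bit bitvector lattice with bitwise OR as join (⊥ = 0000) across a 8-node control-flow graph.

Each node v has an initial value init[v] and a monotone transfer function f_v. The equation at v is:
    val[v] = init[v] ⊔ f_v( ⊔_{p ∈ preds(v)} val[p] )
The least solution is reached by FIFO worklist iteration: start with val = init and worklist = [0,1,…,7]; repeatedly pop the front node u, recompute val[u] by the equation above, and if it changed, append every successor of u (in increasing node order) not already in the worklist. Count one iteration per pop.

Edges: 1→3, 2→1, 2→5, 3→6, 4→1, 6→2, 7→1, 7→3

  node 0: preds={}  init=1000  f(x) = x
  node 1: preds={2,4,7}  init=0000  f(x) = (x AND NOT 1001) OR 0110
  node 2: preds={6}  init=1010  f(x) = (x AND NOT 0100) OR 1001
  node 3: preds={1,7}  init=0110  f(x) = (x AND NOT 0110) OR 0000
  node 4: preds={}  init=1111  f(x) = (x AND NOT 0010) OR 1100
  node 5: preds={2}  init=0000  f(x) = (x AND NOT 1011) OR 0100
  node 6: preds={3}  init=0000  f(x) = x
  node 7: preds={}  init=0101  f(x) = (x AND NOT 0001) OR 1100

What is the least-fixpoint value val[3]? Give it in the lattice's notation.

1111

Trace (13 dequeues):
  [1] u=0 | in 0000 | out 1000 | ==
  [2] u=1 | in 1111 | out 0110 | prev 0000 | push {}
  [3] u=2 | in 0000 | out 1011 | prev 1010 | push {1}
  [4] u=3 | in 0111 | out 0111 | prev 0110 | push {}
  [5] u=4 | in 0000 | out 1111 | ==
  [6] u=5 | in 1011 | out 0100 | prev 0000 | push {}
  [7] u=6 | in 0111 | out 0111 | prev 0000 | push {2}
  [8] u=7 | in 0000 | out 1101 | prev 0101 | push {3}
  [9] u=1 | in 1111 | out 0110 | ==
  [10] u=2 | in 0111 | out 1011 | ==
  [11] u=3 | in 1111 | out 1111 | prev 0111 | push {6}
  [12] u=6 | in 1111 | out 1111 | prev 0111 | push {2}
  [13] u=2 | in 1111 | out 1011 | ==

Converged values:
  [0] 1000
  [1] 0110
  [2] 1011
  [3] 1111
  [4] 1111
  [5] 0100
  [6] 1111
  [7] 1101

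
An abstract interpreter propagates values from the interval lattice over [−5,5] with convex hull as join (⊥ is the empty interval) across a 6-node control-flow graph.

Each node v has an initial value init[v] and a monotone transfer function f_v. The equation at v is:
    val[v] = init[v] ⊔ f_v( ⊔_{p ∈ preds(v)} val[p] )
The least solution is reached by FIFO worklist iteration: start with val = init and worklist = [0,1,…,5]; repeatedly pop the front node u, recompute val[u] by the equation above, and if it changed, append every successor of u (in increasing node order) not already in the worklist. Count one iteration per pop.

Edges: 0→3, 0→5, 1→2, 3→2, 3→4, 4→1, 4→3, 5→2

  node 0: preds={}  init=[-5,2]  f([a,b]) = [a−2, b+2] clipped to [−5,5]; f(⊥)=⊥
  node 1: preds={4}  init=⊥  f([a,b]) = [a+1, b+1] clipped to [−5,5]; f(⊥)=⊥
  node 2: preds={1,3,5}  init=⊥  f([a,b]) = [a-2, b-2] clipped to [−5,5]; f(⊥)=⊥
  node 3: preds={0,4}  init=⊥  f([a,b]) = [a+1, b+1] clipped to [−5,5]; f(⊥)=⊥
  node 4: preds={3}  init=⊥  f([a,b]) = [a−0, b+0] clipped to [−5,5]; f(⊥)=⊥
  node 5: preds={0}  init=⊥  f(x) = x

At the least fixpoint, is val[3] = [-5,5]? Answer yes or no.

Worklist (17 pops):
  #1 pop 0: in=⊥ → [-5,2] (no change)
  #2 pop 1: in=⊥ → ⊥ (no change)
  #3 pop 2: in=⊥ → ⊥ (no change)
  #4 pop 3: in=[-5,2] → [-4,3] (was ⊥); enqueue [2]
  #5 pop 4: in=[-4,3] → [-4,3] (was ⊥); enqueue [1,3]
  #6 pop 5: in=[-5,2] → [-5,2] (was ⊥); enqueue []
  #7 pop 2: in=[-5,3] → [-5,1] (was ⊥); enqueue []
  #8 pop 1: in=[-4,3] → [-3,4] (was ⊥); enqueue [2]
  #9 pop 3: in=[-5,3] → [-4,4] (was [-4,3]); enqueue [4]
  #10 pop 2: in=[-5,4] → [-5,2] (was [-5,1]); enqueue []
  #11 pop 4: in=[-4,4] → [-4,4] (was [-4,3]); enqueue [1,3]
  #12 pop 1: in=[-4,4] → [-3,5] (was [-3,4]); enqueue [2]
  #13 pop 3: in=[-5,4] → [-4,5] (was [-4,4]); enqueue [4]
  #14 pop 2: in=[-5,5] → [-5,3] (was [-5,2]); enqueue []
  #15 pop 4: in=[-4,5] → [-4,5] (was [-4,4]); enqueue [1,3]
  #16 pop 1: in=[-4,5] → [-3,5] (no change)
  #17 pop 3: in=[-5,5] → [-4,5] (no change)

Fixpoint:
  val[0] = [-5,2]
  val[1] = [-3,5]
  val[2] = [-5,3]
  val[3] = [-4,5]
  val[4] = [-4,5]
  val[5] = [-5,2]

no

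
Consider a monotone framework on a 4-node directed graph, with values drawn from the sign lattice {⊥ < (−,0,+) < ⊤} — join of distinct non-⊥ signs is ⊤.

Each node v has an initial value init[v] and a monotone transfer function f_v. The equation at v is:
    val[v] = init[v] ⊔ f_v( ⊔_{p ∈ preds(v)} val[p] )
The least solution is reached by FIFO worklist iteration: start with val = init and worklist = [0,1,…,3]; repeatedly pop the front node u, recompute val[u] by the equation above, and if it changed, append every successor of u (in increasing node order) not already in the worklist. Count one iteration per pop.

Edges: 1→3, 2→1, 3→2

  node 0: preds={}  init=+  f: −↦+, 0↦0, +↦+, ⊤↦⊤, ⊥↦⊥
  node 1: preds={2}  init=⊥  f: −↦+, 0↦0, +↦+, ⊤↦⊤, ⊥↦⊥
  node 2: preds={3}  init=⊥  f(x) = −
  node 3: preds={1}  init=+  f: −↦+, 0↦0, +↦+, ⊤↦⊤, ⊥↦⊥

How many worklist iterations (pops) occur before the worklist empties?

Iteration log — 6 steps:
  step 1. node 0  ⊔preds=⊥  new=+  stable
  step 2. node 1  ⊔preds=⊥  new=⊥  stable
  step 3. node 2  ⊔preds=+  new=−  old=⊥  +wl: 1
  step 4. node 3  ⊔preds=⊥  new=+  stable
  step 5. node 1  ⊔preds=−  new=+  old=⊥  +wl: 3
  step 6. node 3  ⊔preds=+  new=+  stable

Least fixpoint reached:
  node 0: +
  node 1: +
  node 2: −
  node 3: +

6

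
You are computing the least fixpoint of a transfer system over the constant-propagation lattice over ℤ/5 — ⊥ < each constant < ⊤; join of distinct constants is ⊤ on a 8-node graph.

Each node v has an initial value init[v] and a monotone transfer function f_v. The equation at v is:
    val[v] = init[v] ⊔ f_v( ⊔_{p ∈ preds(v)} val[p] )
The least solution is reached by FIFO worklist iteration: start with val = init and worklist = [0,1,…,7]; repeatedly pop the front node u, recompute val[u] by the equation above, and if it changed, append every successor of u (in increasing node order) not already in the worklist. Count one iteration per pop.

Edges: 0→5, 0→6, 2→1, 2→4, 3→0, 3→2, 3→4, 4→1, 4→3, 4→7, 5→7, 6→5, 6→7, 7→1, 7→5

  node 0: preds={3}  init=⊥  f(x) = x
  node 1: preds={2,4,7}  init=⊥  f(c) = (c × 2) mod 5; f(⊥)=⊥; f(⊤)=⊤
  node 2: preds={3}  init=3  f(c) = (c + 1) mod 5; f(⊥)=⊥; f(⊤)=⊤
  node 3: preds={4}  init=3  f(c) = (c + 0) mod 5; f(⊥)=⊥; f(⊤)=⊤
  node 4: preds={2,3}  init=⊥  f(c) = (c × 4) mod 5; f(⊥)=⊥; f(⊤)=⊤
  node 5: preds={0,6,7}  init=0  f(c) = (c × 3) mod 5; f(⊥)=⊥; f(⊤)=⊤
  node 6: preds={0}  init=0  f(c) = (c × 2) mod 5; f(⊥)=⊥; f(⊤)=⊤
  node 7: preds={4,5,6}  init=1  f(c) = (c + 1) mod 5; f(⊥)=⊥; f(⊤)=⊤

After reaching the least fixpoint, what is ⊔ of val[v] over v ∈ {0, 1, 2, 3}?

Trace (16 dequeues):
  [1] u=0 | in 3 | out 3 | prev ⊥ | push {}
  [2] u=1 | in ⊤ | out ⊤ | prev ⊥ | push {}
  [3] u=2 | in 3 | out ⊤ | prev 3 | push {1}
  [4] u=3 | in ⊥ | out 3 | ==
  [5] u=4 | in ⊤ | out ⊤ | prev ⊥ | push {3}
  [6] u=5 | in ⊤ | out ⊤ | prev 0 | push {}
  [7] u=6 | in 3 | out ⊤ | prev 0 | push {5}
  [8] u=7 | in ⊤ | out ⊤ | prev 1 | push {}
  [9] u=1 | in ⊤ | out ⊤ | ==
  [10] u=3 | in ⊤ | out ⊤ | prev 3 | push {0,2,4}
  [11] u=5 | in ⊤ | out ⊤ | ==
  [12] u=0 | in ⊤ | out ⊤ | prev 3 | push {5,6}
  [13] u=2 | in ⊤ | out ⊤ | ==
  [14] u=4 | in ⊤ | out ⊤ | ==
  [15] u=5 | in ⊤ | out ⊤ | ==
  [16] u=6 | in ⊤ | out ⊤ | ==

Converged values:
  [0] ⊤
  [1] ⊤
  [2] ⊤
  [3] ⊤
  [4] ⊤
  [5] ⊤
  [6] ⊤
  [7] ⊤

⊤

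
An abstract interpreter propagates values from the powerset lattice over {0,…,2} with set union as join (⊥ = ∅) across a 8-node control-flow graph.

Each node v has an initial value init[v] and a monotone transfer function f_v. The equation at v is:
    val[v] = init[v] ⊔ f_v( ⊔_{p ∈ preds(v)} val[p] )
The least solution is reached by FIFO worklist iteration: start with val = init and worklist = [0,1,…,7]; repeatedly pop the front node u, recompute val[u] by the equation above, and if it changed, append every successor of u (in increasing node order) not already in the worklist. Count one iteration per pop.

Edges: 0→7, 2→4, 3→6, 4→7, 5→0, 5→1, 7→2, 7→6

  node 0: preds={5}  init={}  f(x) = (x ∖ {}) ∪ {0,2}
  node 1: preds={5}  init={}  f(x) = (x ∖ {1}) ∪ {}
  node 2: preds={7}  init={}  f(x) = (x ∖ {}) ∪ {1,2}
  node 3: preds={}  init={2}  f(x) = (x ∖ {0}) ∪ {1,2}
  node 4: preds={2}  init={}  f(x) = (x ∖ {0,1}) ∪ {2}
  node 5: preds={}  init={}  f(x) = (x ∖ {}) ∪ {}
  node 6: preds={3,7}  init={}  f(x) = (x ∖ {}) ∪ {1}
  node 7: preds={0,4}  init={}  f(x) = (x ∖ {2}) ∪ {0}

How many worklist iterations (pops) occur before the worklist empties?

11

Trace (11 dequeues):
  [1] u=0 | in {} | out {0,2} | prev {} | push {}
  [2] u=1 | in {} | out {} | ==
  [3] u=2 | in {} | out {1,2} | prev {} | push {}
  [4] u=3 | in {} | out {1,2} | prev {2} | push {}
  [5] u=4 | in {1,2} | out {2} | prev {} | push {}
  [6] u=5 | in {} | out {} | ==
  [7] u=6 | in {1,2} | out {1,2} | prev {} | push {}
  [8] u=7 | in {0,2} | out {0} | prev {} | push {2,6}
  [9] u=2 | in {0} | out {0,1,2} | prev {1,2} | push {4}
  [10] u=6 | in {0,1,2} | out {0,1,2} | prev {1,2} | push {}
  [11] u=4 | in {0,1,2} | out {2} | ==

Converged values:
  [0] {0,2}
  [1] {}
  [2] {0,1,2}
  [3] {1,2}
  [4] {2}
  [5] {}
  [6] {0,1,2}
  [7] {0}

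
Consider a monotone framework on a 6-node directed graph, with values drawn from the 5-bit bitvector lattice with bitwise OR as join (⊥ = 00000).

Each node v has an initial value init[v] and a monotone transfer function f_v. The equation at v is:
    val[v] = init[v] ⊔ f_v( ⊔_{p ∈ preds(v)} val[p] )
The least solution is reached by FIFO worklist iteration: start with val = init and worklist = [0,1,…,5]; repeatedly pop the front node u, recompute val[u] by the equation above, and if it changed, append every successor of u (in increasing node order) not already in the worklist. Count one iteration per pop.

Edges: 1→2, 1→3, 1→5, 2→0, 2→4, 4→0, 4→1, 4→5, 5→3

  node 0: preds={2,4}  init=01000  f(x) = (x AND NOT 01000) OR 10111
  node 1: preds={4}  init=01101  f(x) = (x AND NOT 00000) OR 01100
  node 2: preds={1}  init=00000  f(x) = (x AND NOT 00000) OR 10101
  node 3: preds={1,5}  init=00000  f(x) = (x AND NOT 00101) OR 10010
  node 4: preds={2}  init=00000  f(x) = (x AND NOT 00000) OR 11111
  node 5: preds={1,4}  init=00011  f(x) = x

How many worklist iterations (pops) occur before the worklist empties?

13

Trace (13 dequeues):
  [1] u=0 | in 00000 | out 11111 | prev 01000 | push {}
  [2] u=1 | in 00000 | out 01101 | ==
  [3] u=2 | in 01101 | out 11101 | prev 00000 | push {0}
  [4] u=3 | in 01111 | out 11010 | prev 00000 | push {}
  [5] u=4 | in 11101 | out 11111 | prev 00000 | push {1}
  [6] u=5 | in 11111 | out 11111 | prev 00011 | push {3}
  [7] u=0 | in 11111 | out 11111 | ==
  [8] u=1 | in 11111 | out 11111 | prev 01101 | push {2,5}
  [9] u=3 | in 11111 | out 11010 | ==
  [10] u=2 | in 11111 | out 11111 | prev 11101 | push {0,4}
  [11] u=5 | in 11111 | out 11111 | ==
  [12] u=0 | in 11111 | out 11111 | ==
  [13] u=4 | in 11111 | out 11111 | ==

Converged values:
  [0] 11111
  [1] 11111
  [2] 11111
  [3] 11010
  [4] 11111
  [5] 11111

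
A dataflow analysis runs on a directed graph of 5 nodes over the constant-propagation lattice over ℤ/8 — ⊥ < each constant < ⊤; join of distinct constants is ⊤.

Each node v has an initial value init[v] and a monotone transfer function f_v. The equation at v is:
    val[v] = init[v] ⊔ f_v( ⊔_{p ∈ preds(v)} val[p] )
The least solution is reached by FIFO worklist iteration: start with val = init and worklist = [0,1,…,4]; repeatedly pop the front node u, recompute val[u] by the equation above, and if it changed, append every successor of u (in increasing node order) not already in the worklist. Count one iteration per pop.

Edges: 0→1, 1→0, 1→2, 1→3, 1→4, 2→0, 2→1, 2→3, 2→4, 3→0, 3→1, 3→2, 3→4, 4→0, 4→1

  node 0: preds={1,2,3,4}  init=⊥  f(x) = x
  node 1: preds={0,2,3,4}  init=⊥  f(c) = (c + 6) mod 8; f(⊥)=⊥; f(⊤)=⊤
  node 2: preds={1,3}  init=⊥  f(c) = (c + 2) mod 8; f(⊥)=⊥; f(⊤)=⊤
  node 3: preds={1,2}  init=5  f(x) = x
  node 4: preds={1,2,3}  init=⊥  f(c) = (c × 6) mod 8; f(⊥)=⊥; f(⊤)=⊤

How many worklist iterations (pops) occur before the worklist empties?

Trace (11 dequeues):
  [1] u=0 | in 5 | out 5 | prev ⊥ | push {}
  [2] u=1 | in 5 | out 3 | prev ⊥ | push {0}
  [3] u=2 | in ⊤ | out ⊤ | prev ⊥ | push {1}
  [4] u=3 | in ⊤ | out ⊤ | prev 5 | push {2}
  [5] u=4 | in ⊤ | out ⊤ | prev ⊥ | push {}
  [6] u=0 | in ⊤ | out ⊤ | prev 5 | push {}
  [7] u=1 | in ⊤ | out ⊤ | prev 3 | push {0,3,4}
  [8] u=2 | in ⊤ | out ⊤ | ==
  [9] u=0 | in ⊤ | out ⊤ | ==
  [10] u=3 | in ⊤ | out ⊤ | ==
  [11] u=4 | in ⊤ | out ⊤ | ==

Converged values:
  [0] ⊤
  [1] ⊤
  [2] ⊤
  [3] ⊤
  [4] ⊤

11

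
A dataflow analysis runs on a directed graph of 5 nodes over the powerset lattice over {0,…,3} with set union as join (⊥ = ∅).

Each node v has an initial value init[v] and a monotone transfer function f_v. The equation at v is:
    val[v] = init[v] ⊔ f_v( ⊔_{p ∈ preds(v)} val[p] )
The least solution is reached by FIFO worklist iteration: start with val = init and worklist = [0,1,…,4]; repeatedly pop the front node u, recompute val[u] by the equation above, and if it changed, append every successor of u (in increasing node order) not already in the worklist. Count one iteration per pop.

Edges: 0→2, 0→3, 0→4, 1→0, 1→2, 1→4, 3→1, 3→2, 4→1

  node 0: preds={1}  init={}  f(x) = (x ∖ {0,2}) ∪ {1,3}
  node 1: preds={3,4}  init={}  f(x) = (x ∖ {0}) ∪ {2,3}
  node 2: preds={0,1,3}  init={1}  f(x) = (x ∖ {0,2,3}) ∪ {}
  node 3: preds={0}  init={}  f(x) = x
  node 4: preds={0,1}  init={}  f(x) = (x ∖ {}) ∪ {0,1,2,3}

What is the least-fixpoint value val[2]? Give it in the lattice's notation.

Worklist (10 pops):
  #1 pop 0: in={} → {1,3} (was {}); enqueue []
  #2 pop 1: in={} → {2,3} (was {}); enqueue [0]
  #3 pop 2: in={1,2,3} → {1} (no change)
  #4 pop 3: in={1,3} → {1,3} (was {}); enqueue [1,2]
  #5 pop 4: in={1,2,3} → {0,1,2,3} (was {}); enqueue []
  #6 pop 0: in={2,3} → {1,3} (no change)
  #7 pop 1: in={0,1,2,3} → {1,2,3} (was {2,3}); enqueue [0,4]
  #8 pop 2: in={1,2,3} → {1} (no change)
  #9 pop 0: in={1,2,3} → {1,3} (no change)
  #10 pop 4: in={1,2,3} → {0,1,2,3} (no change)

Fixpoint:
  val[0] = {1,3}
  val[1] = {1,2,3}
  val[2] = {1}
  val[3] = {1,3}
  val[4] = {0,1,2,3}

{1}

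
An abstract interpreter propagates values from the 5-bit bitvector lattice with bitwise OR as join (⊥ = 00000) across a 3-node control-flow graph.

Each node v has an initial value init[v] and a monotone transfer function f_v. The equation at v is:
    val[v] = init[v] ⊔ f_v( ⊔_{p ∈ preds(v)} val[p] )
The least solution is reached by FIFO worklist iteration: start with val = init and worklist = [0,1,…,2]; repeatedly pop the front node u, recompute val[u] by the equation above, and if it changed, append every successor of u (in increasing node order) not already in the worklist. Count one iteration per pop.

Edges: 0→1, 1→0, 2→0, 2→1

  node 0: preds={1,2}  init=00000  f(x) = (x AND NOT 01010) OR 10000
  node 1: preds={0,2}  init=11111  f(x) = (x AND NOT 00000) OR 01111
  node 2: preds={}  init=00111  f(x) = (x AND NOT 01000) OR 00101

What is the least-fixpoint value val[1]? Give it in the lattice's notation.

Iteration log — 3 steps:
  step 1. node 0  ⊔preds=11111  new=10101  old=00000  +wl: 
  step 2. node 1  ⊔preds=10111  new=11111  stable
  step 3. node 2  ⊔preds=00000  new=00111  stable

Least fixpoint reached:
  node 0: 10101
  node 1: 11111
  node 2: 00111

11111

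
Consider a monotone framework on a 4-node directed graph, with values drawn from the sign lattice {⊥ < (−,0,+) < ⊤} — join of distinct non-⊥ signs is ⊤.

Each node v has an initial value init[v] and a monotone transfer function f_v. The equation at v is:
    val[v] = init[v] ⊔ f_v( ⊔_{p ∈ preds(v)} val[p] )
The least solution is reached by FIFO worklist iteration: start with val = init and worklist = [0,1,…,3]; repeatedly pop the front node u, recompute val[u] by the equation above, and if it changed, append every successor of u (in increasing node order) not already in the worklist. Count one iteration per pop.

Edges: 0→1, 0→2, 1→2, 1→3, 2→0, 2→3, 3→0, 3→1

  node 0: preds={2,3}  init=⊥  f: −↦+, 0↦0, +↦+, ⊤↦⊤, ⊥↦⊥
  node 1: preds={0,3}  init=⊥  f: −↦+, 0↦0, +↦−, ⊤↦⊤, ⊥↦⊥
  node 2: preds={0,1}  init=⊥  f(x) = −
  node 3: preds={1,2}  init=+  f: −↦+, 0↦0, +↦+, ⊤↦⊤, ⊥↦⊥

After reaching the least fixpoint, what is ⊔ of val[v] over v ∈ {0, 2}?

⊤

Iteration log — 10 steps:
  step 1. node 0  ⊔preds=+  new=+  old=⊥  +wl: 
  step 2. node 1  ⊔preds=+  new=−  old=⊥  +wl: 
  step 3. node 2  ⊔preds=⊤  new=−  old=⊥  +wl: 0
  step 4. node 3  ⊔preds=−  new=+  stable
  step 5. node 0  ⊔preds=⊤  new=⊤  old=+  +wl: 1,2
  step 6. node 1  ⊔preds=⊤  new=⊤  old=−  +wl: 3
  step 7. node 2  ⊔preds=⊤  new=−  stable
  step 8. node 3  ⊔preds=⊤  new=⊤  old=+  +wl: 0,1
  step 9. node 0  ⊔preds=⊤  new=⊤  stable
  step 10. node 1  ⊔preds=⊤  new=⊤  stable

Least fixpoint reached:
  node 0: ⊤
  node 1: ⊤
  node 2: −
  node 3: ⊤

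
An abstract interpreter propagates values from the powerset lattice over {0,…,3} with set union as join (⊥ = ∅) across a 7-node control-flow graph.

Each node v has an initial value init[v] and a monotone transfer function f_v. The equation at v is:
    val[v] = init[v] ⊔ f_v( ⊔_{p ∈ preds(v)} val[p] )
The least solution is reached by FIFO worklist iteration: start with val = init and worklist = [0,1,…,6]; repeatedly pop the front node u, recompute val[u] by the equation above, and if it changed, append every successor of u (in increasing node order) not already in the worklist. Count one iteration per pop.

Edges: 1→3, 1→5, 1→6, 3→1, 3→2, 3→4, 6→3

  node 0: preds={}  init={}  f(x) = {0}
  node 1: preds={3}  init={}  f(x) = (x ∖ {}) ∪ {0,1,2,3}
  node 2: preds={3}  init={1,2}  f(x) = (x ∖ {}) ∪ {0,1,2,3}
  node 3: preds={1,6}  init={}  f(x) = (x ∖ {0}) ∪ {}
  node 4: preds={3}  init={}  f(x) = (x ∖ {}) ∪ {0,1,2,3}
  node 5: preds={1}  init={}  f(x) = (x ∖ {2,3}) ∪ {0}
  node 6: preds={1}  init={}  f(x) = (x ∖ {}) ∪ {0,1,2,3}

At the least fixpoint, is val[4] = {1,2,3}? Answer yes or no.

no

Iteration log — 10 steps:
  step 1. node 0  ⊔preds={}  new={0}  old={}  +wl: 
  step 2. node 1  ⊔preds={}  new={0,1,2,3}  old={}  +wl: 
  step 3. node 2  ⊔preds={}  new={0,1,2,3}  old={1,2}  +wl: 
  step 4. node 3  ⊔preds={0,1,2,3}  new={1,2,3}  old={}  +wl: 1,2
  step 5. node 4  ⊔preds={1,2,3}  new={0,1,2,3}  old={}  +wl: 
  step 6. node 5  ⊔preds={0,1,2,3}  new={0,1}  old={}  +wl: 
  step 7. node 6  ⊔preds={0,1,2,3}  new={0,1,2,3}  old={}  +wl: 3
  step 8. node 1  ⊔preds={1,2,3}  new={0,1,2,3}  stable
  step 9. node 2  ⊔preds={1,2,3}  new={0,1,2,3}  stable
  step 10. node 3  ⊔preds={0,1,2,3}  new={1,2,3}  stable

Least fixpoint reached:
  node 0: {0}
  node 1: {0,1,2,3}
  node 2: {0,1,2,3}
  node 3: {1,2,3}
  node 4: {0,1,2,3}
  node 5: {0,1}
  node 6: {0,1,2,3}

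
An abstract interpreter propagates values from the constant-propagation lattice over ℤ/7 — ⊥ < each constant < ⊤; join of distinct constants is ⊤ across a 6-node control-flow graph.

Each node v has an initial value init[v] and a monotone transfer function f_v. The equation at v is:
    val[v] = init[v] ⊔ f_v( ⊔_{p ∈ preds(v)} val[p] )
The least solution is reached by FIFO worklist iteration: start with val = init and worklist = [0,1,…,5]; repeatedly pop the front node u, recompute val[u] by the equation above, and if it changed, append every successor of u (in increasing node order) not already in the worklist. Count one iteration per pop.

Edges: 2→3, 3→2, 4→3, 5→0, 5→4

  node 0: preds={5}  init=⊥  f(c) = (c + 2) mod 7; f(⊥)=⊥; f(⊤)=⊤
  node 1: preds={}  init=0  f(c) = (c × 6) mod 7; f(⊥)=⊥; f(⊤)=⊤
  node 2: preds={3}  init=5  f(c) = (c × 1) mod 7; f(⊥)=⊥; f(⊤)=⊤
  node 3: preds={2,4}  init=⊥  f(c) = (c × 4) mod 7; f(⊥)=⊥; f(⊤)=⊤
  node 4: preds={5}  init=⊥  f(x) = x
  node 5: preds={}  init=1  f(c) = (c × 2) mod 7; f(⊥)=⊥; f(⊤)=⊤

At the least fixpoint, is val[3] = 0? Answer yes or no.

no

Iteration log — 9 steps:
  step 1. node 0  ⊔preds=1  new=3  old=⊥  +wl: 
  step 2. node 1  ⊔preds=⊥  new=0  stable
  step 3. node 2  ⊔preds=⊥  new=5  stable
  step 4. node 3  ⊔preds=5  new=6  old=⊥  +wl: 2
  step 5. node 4  ⊔preds=1  new=1  old=⊥  +wl: 3
  step 6. node 5  ⊔preds=⊥  new=1  stable
  step 7. node 2  ⊔preds=6  new=⊤  old=5  +wl: 
  step 8. node 3  ⊔preds=⊤  new=⊤  old=6  +wl: 2
  step 9. node 2  ⊔preds=⊤  new=⊤  stable

Least fixpoint reached:
  node 0: 3
  node 1: 0
  node 2: ⊤
  node 3: ⊤
  node 4: 1
  node 5: 1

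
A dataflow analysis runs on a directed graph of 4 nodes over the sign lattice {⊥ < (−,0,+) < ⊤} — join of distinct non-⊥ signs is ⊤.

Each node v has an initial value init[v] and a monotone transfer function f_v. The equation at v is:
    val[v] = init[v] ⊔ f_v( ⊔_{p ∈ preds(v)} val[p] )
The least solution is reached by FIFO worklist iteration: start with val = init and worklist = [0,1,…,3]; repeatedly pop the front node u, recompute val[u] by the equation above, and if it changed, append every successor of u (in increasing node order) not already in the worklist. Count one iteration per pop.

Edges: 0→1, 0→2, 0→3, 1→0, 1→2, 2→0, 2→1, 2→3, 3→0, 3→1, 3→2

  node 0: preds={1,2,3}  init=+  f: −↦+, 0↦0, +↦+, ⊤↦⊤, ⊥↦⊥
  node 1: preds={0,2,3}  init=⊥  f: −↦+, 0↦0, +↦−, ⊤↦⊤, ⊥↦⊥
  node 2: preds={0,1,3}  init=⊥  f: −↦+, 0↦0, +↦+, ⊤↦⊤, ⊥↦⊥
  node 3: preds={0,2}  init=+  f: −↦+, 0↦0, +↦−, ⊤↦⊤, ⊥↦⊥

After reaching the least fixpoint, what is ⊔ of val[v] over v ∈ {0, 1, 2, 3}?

Worklist (9 pops):
  #1 pop 0: in=+ → + (no change)
  #2 pop 1: in=+ → − (was ⊥); enqueue [0]
  #3 pop 2: in=⊤ → ⊤ (was ⊥); enqueue [1]
  #4 pop 3: in=⊤ → ⊤ (was +); enqueue [2]
  #5 pop 0: in=⊤ → ⊤ (was +); enqueue [3]
  #6 pop 1: in=⊤ → ⊤ (was −); enqueue [0]
  #7 pop 2: in=⊤ → ⊤ (no change)
  #8 pop 3: in=⊤ → ⊤ (no change)
  #9 pop 0: in=⊤ → ⊤ (no change)

Fixpoint:
  val[0] = ⊤
  val[1] = ⊤
  val[2] = ⊤
  val[3] = ⊤

⊤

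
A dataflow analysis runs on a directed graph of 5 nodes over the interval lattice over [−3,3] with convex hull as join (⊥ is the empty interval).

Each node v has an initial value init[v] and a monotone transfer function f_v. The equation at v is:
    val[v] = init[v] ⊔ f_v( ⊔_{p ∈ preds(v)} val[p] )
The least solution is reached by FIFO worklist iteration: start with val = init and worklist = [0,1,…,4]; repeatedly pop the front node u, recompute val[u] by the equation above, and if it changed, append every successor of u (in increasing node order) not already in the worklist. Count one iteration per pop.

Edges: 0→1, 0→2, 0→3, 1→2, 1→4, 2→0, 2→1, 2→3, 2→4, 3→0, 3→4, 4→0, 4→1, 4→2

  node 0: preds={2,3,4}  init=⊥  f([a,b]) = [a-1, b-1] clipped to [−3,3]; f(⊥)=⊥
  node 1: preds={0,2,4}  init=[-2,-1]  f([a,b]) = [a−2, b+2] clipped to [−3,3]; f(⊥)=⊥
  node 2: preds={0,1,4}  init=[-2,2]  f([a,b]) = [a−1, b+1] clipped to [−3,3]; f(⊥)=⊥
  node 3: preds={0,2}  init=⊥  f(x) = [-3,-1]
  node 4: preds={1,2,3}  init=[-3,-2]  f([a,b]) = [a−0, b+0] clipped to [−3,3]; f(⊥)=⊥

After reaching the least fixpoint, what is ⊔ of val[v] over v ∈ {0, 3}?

Trace (9 dequeues):
  [1] u=0 | in [-3,2] | out [-3,1] | prev ⊥ | push {}
  [2] u=1 | in [-3,2] | out [-3,3] | prev [-2,-1] | push {}
  [3] u=2 | in [-3,3] | out [-3,3] | prev [-2,2] | push {0,1}
  [4] u=3 | in [-3,3] | out [-3,-1] | prev ⊥ | push {}
  [5] u=4 | in [-3,3] | out [-3,3] | prev [-3,-2] | push {2}
  [6] u=0 | in [-3,3] | out [-3,2] | prev [-3,1] | push {3}
  [7] u=1 | in [-3,3] | out [-3,3] | ==
  [8] u=2 | in [-3,3] | out [-3,3] | ==
  [9] u=3 | in [-3,3] | out [-3,-1] | ==

Converged values:
  [0] [-3,2]
  [1] [-3,3]
  [2] [-3,3]
  [3] [-3,-1]
  [4] [-3,3]

[-3,2]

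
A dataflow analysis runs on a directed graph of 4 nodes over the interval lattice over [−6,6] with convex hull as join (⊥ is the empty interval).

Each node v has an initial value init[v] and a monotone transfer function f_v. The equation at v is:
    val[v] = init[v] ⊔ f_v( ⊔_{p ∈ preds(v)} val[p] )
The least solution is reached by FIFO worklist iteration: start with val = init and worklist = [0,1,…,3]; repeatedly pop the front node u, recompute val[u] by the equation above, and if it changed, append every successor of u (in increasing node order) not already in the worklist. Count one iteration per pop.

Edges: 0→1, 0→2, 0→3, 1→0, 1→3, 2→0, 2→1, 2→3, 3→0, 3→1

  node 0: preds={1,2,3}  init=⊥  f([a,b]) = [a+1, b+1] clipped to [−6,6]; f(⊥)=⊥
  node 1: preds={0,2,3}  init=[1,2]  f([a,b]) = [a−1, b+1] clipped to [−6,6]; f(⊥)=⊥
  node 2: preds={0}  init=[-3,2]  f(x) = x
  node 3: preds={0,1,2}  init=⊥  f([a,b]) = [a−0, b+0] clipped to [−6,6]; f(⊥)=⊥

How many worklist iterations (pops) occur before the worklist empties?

Trace (18 dequeues):
  [1] u=0 | in [-3,2] | out [-2,3] | prev ⊥ | push {}
  [2] u=1 | in [-3,3] | out [-4,4] | prev [1,2] | push {0}
  [3] u=2 | in [-2,3] | out [-3,3] | prev [-3,2] | push {1}
  [4] u=3 | in [-4,4] | out [-4,4] | prev ⊥ | push {}
  [5] u=0 | in [-4,4] | out [-3,5] | prev [-2,3] | push {2,3}
  [6] u=1 | in [-4,5] | out [-5,6] | prev [-4,4] | push {0}
  [7] u=2 | in [-3,5] | out [-3,5] | prev [-3,3] | push {1}
  [8] u=3 | in [-5,6] | out [-5,6] | prev [-4,4] | push {}
  [9] u=0 | in [-5,6] | out [-4,6] | prev [-3,5] | push {2,3}
  [10] u=1 | in [-5,6] | out [-6,6] | prev [-5,6] | push {0}
  [11] u=2 | in [-4,6] | out [-4,6] | prev [-3,5] | push {1}
  [12] u=3 | in [-6,6] | out [-6,6] | prev [-5,6] | push {}
  [13] u=0 | in [-6,6] | out [-5,6] | prev [-4,6] | push {2,3}
  [14] u=1 | in [-6,6] | out [-6,6] | ==
  [15] u=2 | in [-5,6] | out [-5,6] | prev [-4,6] | push {0,1}
  [16] u=3 | in [-6,6] | out [-6,6] | ==
  [17] u=0 | in [-6,6] | out [-5,6] | ==
  [18] u=1 | in [-6,6] | out [-6,6] | ==

Converged values:
  [0] [-5,6]
  [1] [-6,6]
  [2] [-5,6]
  [3] [-6,6]

18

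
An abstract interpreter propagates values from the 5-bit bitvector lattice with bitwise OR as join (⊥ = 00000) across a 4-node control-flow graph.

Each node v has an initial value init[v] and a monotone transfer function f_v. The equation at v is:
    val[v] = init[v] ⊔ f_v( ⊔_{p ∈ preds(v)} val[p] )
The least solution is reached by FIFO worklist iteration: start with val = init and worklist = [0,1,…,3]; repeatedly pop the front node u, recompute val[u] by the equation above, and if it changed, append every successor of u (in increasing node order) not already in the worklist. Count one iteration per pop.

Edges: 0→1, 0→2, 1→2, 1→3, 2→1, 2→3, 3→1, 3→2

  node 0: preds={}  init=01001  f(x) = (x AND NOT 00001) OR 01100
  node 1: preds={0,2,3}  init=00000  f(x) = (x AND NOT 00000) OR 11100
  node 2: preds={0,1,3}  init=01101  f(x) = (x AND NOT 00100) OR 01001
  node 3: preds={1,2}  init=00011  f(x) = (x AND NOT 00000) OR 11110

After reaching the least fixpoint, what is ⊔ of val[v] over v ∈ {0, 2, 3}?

Iteration log — 6 steps:
  step 1. node 0  ⊔preds=00000  new=01101  old=01001  +wl: 
  step 2. node 1  ⊔preds=01111  new=11111  old=00000  +wl: 
  step 3. node 2  ⊔preds=11111  new=11111  old=01101  +wl: 1
  step 4. node 3  ⊔preds=11111  new=11111  old=00011  +wl: 2
  step 5. node 1  ⊔preds=11111  new=11111  stable
  step 6. node 2  ⊔preds=11111  new=11111  stable

Least fixpoint reached:
  node 0: 01101
  node 1: 11111
  node 2: 11111
  node 3: 11111

11111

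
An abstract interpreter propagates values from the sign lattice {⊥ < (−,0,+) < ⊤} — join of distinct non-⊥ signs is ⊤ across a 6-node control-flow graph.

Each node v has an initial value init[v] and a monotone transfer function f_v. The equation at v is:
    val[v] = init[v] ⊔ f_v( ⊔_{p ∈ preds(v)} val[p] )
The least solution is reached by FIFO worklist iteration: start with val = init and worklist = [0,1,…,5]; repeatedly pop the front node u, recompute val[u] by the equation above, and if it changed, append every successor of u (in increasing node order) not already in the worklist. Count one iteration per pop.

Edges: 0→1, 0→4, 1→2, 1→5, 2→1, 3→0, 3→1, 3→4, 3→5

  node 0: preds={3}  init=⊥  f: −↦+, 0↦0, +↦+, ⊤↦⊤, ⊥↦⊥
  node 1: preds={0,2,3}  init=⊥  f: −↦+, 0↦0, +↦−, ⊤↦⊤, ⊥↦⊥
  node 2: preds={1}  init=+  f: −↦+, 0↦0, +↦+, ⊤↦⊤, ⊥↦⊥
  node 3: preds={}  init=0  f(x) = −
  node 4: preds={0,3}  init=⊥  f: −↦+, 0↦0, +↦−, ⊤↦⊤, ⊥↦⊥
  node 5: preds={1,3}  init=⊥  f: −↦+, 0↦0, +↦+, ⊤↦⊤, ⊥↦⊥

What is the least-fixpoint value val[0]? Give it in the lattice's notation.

Iteration log — 10 steps:
  step 1. node 0  ⊔preds=0  new=0  old=⊥  +wl: 
  step 2. node 1  ⊔preds=⊤  new=⊤  old=⊥  +wl: 
  step 3. node 2  ⊔preds=⊤  new=⊤  old=+  +wl: 1
  step 4. node 3  ⊔preds=⊥  new=⊤  old=0  +wl: 0
  step 5. node 4  ⊔preds=⊤  new=⊤  old=⊥  +wl: 
  step 6. node 5  ⊔preds=⊤  new=⊤  old=⊥  +wl: 
  step 7. node 1  ⊔preds=⊤  new=⊤  stable
  step 8. node 0  ⊔preds=⊤  new=⊤  old=0  +wl: 1,4
  step 9. node 1  ⊔preds=⊤  new=⊤  stable
  step 10. node 4  ⊔preds=⊤  new=⊤  stable

Least fixpoint reached:
  node 0: ⊤
  node 1: ⊤
  node 2: ⊤
  node 3: ⊤
  node 4: ⊤
  node 5: ⊤

⊤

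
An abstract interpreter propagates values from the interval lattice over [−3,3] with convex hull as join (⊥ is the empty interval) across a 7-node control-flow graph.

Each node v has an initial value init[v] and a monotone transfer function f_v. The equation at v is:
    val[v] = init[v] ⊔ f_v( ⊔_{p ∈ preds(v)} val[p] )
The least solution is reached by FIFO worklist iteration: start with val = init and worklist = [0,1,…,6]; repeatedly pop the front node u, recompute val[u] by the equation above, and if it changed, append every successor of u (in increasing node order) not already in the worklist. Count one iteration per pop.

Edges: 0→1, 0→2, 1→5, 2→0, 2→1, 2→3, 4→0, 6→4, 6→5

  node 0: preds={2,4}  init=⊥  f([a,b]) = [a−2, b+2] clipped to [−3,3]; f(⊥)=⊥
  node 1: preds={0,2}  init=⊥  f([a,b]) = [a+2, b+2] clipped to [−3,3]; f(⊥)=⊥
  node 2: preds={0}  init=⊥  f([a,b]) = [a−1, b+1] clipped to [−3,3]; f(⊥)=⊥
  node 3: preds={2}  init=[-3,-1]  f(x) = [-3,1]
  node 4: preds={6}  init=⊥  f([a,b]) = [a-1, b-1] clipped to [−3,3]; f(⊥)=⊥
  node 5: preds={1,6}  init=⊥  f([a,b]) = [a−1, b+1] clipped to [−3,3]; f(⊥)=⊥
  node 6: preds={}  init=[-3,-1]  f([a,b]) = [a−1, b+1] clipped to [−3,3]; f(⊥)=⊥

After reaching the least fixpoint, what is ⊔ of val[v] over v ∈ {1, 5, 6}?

Worklist (19 pops):
  #1 pop 0: in=⊥ → ⊥ (no change)
  #2 pop 1: in=⊥ → ⊥ (no change)
  #3 pop 2: in=⊥ → ⊥ (no change)
  #4 pop 3: in=⊥ → [-3,1] (was [-3,-1]); enqueue []
  #5 pop 4: in=[-3,-1] → [-3,-2] (was ⊥); enqueue [0]
  #6 pop 5: in=[-3,-1] → [-3,0] (was ⊥); enqueue []
  #7 pop 6: in=⊥ → [-3,-1] (no change)
  #8 pop 0: in=[-3,-2] → [-3,0] (was ⊥); enqueue [1,2]
  #9 pop 1: in=[-3,0] → [-1,2] (was ⊥); enqueue [5]
  #10 pop 2: in=[-3,0] → [-3,1] (was ⊥); enqueue [0,1,3]
  #11 pop 5: in=[-3,2] → [-3,3] (was [-3,0]); enqueue []
  #12 pop 0: in=[-3,1] → [-3,3] (was [-3,0]); enqueue [2]
  #13 pop 1: in=[-3,3] → [-1,3] (was [-1,2]); enqueue [5]
  #14 pop 3: in=[-3,1] → [-3,1] (no change)
  #15 pop 2: in=[-3,3] → [-3,3] (was [-3,1]); enqueue [0,1,3]
  #16 pop 5: in=[-3,3] → [-3,3] (no change)
  #17 pop 0: in=[-3,3] → [-3,3] (no change)
  #18 pop 1: in=[-3,3] → [-1,3] (no change)
  #19 pop 3: in=[-3,3] → [-3,1] (no change)

Fixpoint:
  val[0] = [-3,3]
  val[1] = [-1,3]
  val[2] = [-3,3]
  val[3] = [-3,1]
  val[4] = [-3,-2]
  val[5] = [-3,3]
  val[6] = [-3,-1]

[-3,3]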